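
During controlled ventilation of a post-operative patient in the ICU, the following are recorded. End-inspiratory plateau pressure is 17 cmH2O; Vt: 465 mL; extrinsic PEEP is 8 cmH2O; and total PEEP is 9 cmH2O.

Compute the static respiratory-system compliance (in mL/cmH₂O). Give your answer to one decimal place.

58.1

End-expiratory occlusion gives total PEEP = 9 cmH2O (intrinsic PEEP = 9 − 8 = 1). Use total PEEP for the elastic gradient.
Cstat = Vt / (Pplat − PEEPtotal) = 465 / (17 − 9) = 465 / 8.0 = 58.125 mL/cmH2O.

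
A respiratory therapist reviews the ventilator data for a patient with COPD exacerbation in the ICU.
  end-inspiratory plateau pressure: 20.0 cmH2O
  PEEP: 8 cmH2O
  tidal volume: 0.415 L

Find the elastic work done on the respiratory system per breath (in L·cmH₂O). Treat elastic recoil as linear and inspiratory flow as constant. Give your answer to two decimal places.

Elastic work ≈ ½ × (Pplat − PEEP) × Vt = 0.5 × (20.0 − 8) × 0.415 L = 0.5 × 12.0 × 0.415 = 2.49 L·cmH2O.

2.49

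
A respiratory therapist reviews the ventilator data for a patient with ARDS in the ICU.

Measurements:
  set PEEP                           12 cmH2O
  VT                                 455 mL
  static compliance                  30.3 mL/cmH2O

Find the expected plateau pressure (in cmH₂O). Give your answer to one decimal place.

27.0

Pplat = PEEP + Vt / Cstat = 12 + 455 / 30.3 = 12 + 15.017 = 27.017 cmH2O.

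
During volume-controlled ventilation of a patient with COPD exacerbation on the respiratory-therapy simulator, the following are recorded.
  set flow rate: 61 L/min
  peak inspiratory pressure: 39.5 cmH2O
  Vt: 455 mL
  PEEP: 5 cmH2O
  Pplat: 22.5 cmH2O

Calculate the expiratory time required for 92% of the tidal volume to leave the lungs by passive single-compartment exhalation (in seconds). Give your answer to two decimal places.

1.10

Flow: 61 L/min ÷ 60 = 1.0167 L/s.
R = (PIP − Pplat)/V̇ = (39.5 − 22.5) / 1.0167 = 17.0/1.0167 = 16.721 cmH2O·s/L.
C = Vt/(Pplat − PEEP) = 455.0 / (22.5 − 5) = 455.0/17.5 = 26.0 mL/cmH2O.
τ = R × C = 16.721 × 0.026 L/cmH2O = 0.4347 s.
t = −τ·ln(1 − 0.92) = −0.4347·ln(0.08) = 1.098 s.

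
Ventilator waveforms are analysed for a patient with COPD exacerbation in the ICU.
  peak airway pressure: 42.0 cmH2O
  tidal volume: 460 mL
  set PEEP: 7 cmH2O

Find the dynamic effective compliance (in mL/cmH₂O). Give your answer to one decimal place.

13.1

Dynamic compliance = Vt / (PIP − PEEP) = 460 / (42.0 − 7) = 460 / 35.0 = 13.143 mL/cmH2O.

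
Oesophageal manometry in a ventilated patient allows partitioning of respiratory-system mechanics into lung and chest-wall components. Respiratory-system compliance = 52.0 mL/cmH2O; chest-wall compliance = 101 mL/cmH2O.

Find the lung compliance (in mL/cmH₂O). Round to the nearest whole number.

107

1/CL = 1/Crs − 1/Ccw.
1/CL = 1/52.0 − 1/101 = 0.00933.
CL = 107.18 mL/cmH2O.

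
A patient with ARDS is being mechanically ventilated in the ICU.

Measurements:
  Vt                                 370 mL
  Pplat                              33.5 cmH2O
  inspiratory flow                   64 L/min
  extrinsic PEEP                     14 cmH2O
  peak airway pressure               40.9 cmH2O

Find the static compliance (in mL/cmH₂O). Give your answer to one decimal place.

Cstat = Vt / (Pplat − PEEP) = 370 / (33.5 − 14) = 370 / 19.5 = 18.974 mL/cmH2O.

19.0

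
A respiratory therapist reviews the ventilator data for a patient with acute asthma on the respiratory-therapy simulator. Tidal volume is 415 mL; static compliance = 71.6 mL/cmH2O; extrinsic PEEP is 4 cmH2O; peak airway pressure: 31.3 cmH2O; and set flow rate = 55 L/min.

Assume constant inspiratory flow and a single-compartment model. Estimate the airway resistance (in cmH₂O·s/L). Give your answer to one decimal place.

23.5

Flow: 55 L/min ÷ 60 = 0.9167 L/s.
Equation of motion (constant flow): PIP = Vt/C + R·V̇ + PEEP.
R·V̇ = PIP − Vt/C − PEEP = 31.3 − 415/71.6 − 4 = 31.3 − 5.796 − 4 = 21.504 cmH2O.
R = 21.504 / 0.9167 = 23.458 cmH2O·s/L.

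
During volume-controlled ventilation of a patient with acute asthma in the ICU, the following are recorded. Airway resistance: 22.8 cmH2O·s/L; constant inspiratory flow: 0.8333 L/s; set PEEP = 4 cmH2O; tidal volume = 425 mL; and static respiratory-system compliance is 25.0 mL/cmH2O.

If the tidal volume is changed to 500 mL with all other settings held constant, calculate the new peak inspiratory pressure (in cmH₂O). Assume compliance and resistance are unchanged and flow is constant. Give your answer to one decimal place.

PIP = Vt/C + R·V̇ + PEEP (constant-flow equation of motion).
Only the elastic term changes: ΔPIP = ΔVt / C = (500 − 425) / 25.0 = 3.0 cmH2O.
Original PIP = 425/25.0 + 22.8×0.8333 + 4 = 39.999 cmH2O; new PIP = 39.999 + (3.0) = 42.999 cmH2O.

43.0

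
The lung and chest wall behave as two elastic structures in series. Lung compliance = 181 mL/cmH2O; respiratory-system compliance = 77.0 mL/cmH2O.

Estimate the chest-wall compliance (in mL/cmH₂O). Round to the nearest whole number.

1/Ccw = 1/Crs − 1/CL.
1/Ccw = 1/77.0 − 1/181 = 0.007462.
Ccw = 134.01 mL/cmH2O.

134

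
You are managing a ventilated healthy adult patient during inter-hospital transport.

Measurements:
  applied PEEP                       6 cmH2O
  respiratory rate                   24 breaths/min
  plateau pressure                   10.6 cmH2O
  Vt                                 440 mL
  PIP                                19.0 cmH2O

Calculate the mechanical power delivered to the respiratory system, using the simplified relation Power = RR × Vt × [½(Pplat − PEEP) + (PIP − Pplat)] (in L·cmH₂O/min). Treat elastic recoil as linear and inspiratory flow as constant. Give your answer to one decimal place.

113.0

Per-breath work = Vt × [½(Pplat−PEEP) + (PIP−Pplat)] = 0.440 × [0.5×4.6 + 8.4] = 0.440 × 10.7 = 4.708 L·cmH2O.
Power = 24 × 4.708 = 112.99 L·cmH2O/min.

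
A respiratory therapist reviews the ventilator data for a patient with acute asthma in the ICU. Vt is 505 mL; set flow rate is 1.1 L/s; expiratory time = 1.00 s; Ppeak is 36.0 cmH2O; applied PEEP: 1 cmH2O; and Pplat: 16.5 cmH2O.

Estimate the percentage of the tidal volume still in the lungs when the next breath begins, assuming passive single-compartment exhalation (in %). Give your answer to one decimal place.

R = (PIP − Pplat)/V̇ = (36.0 − 16.5) / 1.1 = 19.5/1.1 = 17.727 cmH2O·s/L.
C = Vt/(Pplat − PEEP) = 505.0 / (16.5 − 1) = 505.0/15.5 = 32.581 mL/cmH2O.
τ = R × C = 17.727 × 0.03258 L/cmH2O = 0.5775 s.
Fraction remaining at end-expiration = e^(−Te/τ) = e^(−1.00/0.5775) = 0.177 → 17.7%.

17.7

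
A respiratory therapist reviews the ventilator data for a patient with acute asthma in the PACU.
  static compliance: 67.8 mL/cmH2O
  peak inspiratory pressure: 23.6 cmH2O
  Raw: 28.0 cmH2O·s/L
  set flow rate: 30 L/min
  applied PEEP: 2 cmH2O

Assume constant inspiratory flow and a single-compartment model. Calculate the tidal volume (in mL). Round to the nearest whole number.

515

Flow: 30 L/min ÷ 60 = 0.5 L/s.
Equation of motion (constant flow): PIP = Vt/C + R·V̇ + PEEP.
Vt/C = PIP − R·V̇ − PEEP = 23.6 − 14.0 − 2 = 7.6 cmH2O.
Vt = C × 7.6 = 67.8 × 7.6 = 515.28 mL.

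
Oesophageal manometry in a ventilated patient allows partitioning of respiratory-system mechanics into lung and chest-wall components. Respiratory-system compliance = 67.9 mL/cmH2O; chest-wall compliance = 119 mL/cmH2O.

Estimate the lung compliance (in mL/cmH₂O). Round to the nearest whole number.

158

1/CL = 1/Crs − 1/Ccw.
1/CL = 1/67.9 − 1/119 = 0.006324.
CL = 158.13 mL/cmH2O.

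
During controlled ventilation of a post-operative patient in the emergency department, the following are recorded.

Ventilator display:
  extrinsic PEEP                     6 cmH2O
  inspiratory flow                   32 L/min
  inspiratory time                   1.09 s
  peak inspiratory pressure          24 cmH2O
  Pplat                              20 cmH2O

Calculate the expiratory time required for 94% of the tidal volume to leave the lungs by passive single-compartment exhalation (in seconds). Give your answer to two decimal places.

0.88

Flow: 32 L/min ÷ 60 = 0.5333 L/s.
Vt = flow × Ti = 0.5333 L/s × 1.09 s × 1000 mL/L = 581.3 mL.
R = (PIP − Pplat)/V̇ = (24 − 20) / 0.5333 = 4.0/0.5333 = 7.5 cmH2O·s/L.
C = Vt/(Pplat − PEEP) = 581.3 / (20 − 6) = 581.3/14.0 = 41.521 mL/cmH2O.
τ = R × C = 7.5 × 0.04152 L/cmH2O = 0.3114 s.
t = −τ·ln(1 − 0.94) = −0.3114·ln(0.06) = 0.8761 s.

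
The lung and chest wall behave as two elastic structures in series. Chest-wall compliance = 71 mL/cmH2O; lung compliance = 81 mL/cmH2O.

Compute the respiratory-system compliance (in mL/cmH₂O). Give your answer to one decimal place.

Lung and chest wall are elastances in series: 1/Crs = 1/CL + 1/Ccw.
1/Crs = 1/81 + 1/71 = 0.02643.
Crs = 37.836 mL/cmH2O.

37.8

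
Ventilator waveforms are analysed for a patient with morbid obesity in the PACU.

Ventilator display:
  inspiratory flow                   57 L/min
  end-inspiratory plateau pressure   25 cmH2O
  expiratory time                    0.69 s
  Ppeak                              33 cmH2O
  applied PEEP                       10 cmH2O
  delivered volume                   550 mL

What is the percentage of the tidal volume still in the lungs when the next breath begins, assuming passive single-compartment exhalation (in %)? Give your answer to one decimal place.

10.7

Flow: 57 L/min ÷ 60 = 0.95 L/s.
R = (PIP − Pplat)/V̇ = (33 − 25) / 0.95 = 8.0/0.95 = 8.421 cmH2O·s/L.
C = Vt/(Pplat − PEEP) = 550.0 / (25 − 10) = 550.0/15.0 = 36.667 mL/cmH2O.
τ = R × C = 8.421 × 0.03667 L/cmH2O = 0.3088 s.
Fraction remaining at end-expiration = e^(−Te/τ) = e^(−0.69/0.3088) = 0.1071 → 10.71%.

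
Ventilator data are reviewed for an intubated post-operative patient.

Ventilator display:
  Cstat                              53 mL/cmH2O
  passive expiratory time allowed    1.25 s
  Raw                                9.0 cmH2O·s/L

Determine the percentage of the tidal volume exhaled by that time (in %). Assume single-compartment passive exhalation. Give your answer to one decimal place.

92.7

τ = R × C = 9.0 × 53 mL/cmH2O = 9.0 × 0.053 L/cmH2O = 0.477 s.
Passive exhalation: V(t)/V₀ = e^(−t/τ) = e^(−1.25/0.477) = 0.07276.
Fraction exhaled = 1 − 0.07276 = 0.9272 → 92.72%.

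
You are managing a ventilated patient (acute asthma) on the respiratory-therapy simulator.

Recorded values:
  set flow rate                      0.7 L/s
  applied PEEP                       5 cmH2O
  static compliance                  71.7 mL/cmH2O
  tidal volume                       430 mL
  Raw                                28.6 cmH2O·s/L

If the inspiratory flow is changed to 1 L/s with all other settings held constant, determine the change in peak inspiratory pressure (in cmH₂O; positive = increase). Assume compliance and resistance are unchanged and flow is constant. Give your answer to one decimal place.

PIP = Vt/C + R·V̇ + PEEP (constant-flow equation of motion).
Only the resistive term changes: ΔPIP = R × ΔV̇ = 28.6 × (1 − 0.7) = 28.6 × 0.3 = 8.58 cmH2O.

8.6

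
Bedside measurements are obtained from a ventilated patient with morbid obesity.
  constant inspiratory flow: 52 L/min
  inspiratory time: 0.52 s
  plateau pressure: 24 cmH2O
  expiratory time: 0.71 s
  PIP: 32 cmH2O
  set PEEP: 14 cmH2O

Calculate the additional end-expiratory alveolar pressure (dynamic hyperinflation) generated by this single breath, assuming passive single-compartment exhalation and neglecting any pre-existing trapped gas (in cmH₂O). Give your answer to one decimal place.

Flow: 52 L/min ÷ 60 = 0.8667 L/s.
Vt = flow × Ti = 0.8667 L/s × 0.52 s × 1000 mL/L = 450.68 mL.
R = (PIP − Pplat)/V̇ = (32 − 24) / 0.8667 = 8.0/0.8667 = 9.23 cmH2O·s/L.
C = Vt/(Pplat − PEEP) = 450.68 / (24 − 14) = 450.68/10.0 = 45.068 mL/cmH2O.
τ = R × C = 9.23 × 0.04507 L/cmH2O = 0.416 s.
Fraction remaining = e^(−Te/τ) = e^(−0.71/0.416) = 0.1815; trapped volume = 450.68 × 0.1815 = 81.798 mL.
Additional alveolar pressure from trapping ≈ V_trapped / C = 81.798 / 45.068 = 1.815 cmH2O.

1.8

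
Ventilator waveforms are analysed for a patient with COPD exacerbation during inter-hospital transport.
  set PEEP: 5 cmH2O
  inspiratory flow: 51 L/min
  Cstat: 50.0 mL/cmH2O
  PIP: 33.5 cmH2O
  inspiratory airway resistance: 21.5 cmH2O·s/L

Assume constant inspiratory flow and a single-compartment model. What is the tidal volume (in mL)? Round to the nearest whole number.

Flow: 51 L/min ÷ 60 = 0.85 L/s.
Equation of motion (constant flow): PIP = Vt/C + R·V̇ + PEEP.
Vt/C = PIP − R·V̇ − PEEP = 33.5 − 18.275 − 5 = 10.225 cmH2O.
Vt = C × 10.225 = 50.0 × 10.225 = 511.25 mL.

511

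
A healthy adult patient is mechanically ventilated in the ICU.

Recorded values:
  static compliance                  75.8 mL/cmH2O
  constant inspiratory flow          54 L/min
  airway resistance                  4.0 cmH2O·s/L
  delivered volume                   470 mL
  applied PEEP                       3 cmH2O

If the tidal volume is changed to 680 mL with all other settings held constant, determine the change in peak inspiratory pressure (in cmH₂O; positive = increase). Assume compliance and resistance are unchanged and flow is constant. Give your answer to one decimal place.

PIP = Vt/C + R·V̇ + PEEP (constant-flow equation of motion).
Only the elastic term changes: ΔPIP = ΔVt / C = (680 − 470) / 75.8 = 2.77 cmH2O.

2.8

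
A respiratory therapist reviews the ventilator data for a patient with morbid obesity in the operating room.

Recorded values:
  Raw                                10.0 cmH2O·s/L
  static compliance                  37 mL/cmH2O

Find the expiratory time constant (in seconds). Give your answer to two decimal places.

0.37

τ = R × C = 10.0 × 37 mL/cmH2O = 10.0 × 0.037 L/cmH2O = 0.37 s.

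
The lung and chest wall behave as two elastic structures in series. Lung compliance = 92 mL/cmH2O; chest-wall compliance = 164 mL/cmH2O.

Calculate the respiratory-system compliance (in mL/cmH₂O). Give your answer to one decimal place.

58.9

Lung and chest wall are elastances in series: 1/Crs = 1/CL + 1/Ccw.
1/Crs = 1/92 + 1/164 = 0.01697.
Crs = 58.928 mL/cmH2O.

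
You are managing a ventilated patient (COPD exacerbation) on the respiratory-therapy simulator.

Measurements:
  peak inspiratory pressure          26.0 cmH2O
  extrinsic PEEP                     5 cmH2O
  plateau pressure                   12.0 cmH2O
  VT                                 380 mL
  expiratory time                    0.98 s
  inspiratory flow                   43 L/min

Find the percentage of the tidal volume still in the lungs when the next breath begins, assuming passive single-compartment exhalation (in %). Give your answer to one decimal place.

Flow: 43 L/min ÷ 60 = 0.7167 L/s.
R = (PIP − Pplat)/V̇ = (26.0 − 12.0) / 0.7167 = 14.0/0.7167 = 19.534 cmH2O·s/L.
C = Vt/(Pplat − PEEP) = 380.0 / (12.0 − 5) = 380.0/7.0 = 54.286 mL/cmH2O.
τ = R × C = 19.534 × 0.05429 L/cmH2O = 1.061 s.
Fraction remaining at end-expiration = e^(−Te/τ) = e^(−0.98/1.061) = 0.3971 → 39.71%.

39.7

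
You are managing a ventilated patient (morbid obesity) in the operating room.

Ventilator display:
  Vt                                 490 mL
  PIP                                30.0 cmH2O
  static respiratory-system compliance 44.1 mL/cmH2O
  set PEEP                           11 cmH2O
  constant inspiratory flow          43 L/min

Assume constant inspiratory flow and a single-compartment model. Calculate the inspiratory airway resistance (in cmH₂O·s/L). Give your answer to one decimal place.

Flow: 43 L/min ÷ 60 = 0.7167 L/s.
Equation of motion (constant flow): PIP = Vt/C + R·V̇ + PEEP.
R·V̇ = PIP − Vt/C − PEEP = 30.0 − 490/44.1 − 11 = 30.0 − 11.111 − 11 = 7.889 cmH2O.
R = 7.889 / 0.7167 = 11.007 cmH2O·s/L.

11.0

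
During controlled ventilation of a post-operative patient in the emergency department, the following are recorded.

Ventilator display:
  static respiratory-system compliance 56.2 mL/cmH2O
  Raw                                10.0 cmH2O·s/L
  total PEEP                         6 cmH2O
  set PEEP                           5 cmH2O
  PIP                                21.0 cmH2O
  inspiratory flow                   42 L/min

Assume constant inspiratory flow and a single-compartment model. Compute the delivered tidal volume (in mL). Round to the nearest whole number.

450

Flow: 42 L/min ÷ 60 = 0.7 L/s.
Total PEEP = 6 cmH2O (set 5 + intrinsic 1); this is the baseline alveolar pressure.
Equation of motion (constant flow): PIP = Vt/C + R·V̇ + PEEP.
Vt/C = PIP − R·V̇ − PEEP = 21.0 − 7.0 − 6 = 8.0 cmH2O.
Vt = C × 8.0 = 56.2 × 8.0 = 449.6 mL.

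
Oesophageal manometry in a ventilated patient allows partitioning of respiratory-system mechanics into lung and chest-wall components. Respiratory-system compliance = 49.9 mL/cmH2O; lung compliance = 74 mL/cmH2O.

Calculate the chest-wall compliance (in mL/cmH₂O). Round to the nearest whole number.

1/Ccw = 1/Crs − 1/CL.
1/Ccw = 1/49.9 − 1/74 = 0.006527.
Ccw = 153.21 mL/cmH2O.

153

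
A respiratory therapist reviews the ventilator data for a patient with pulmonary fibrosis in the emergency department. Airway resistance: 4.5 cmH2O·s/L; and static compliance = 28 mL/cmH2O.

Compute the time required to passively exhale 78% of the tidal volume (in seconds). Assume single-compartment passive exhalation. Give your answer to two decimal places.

τ = R × C = 4.5 × 28 mL/cmH2O = 4.5 × 0.028 L/cmH2O = 0.126 s.
Exhaled fraction f = 1 − e^(−t/τ) → t = −τ·ln(1 − f) = −0.126·ln(0.22) = 0.1908 s.

0.19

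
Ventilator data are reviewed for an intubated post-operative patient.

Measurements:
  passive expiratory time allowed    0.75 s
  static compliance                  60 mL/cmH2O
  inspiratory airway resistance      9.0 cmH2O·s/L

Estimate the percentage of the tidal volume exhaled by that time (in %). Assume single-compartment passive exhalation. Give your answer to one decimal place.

τ = R × C = 9.0 × 60 mL/cmH2O = 9.0 × 0.060 L/cmH2O = 0.54 s.
Passive exhalation: V(t)/V₀ = e^(−t/τ) = e^(−0.75/0.54) = 0.2494.
Fraction exhaled = 1 − 0.2494 = 0.7506 → 75.06%.

75.1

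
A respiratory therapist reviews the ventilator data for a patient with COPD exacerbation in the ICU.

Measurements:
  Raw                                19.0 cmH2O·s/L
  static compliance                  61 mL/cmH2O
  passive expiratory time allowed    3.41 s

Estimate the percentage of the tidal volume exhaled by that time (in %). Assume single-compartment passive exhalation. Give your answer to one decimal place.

94.7

τ = R × C = 19.0 × 61 mL/cmH2O = 19.0 × 0.061 L/cmH2O = 1.159 s.
Passive exhalation: V(t)/V₀ = e^(−t/τ) = e^(−3.41/1.159) = 0.05275.
Fraction exhaled = 1 − 0.05275 = 0.9473 → 94.73%.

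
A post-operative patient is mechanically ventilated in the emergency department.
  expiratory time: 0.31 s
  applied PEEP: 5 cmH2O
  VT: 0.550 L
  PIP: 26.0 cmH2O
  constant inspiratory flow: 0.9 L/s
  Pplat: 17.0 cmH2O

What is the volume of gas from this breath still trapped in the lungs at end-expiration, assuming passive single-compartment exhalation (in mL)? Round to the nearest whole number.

R = (PIP − Pplat)/V̇ = (26.0 − 17.0) / 0.9 = 9.0/0.9 = 10.0 cmH2O·s/L.
C = Vt/(Pplat − PEEP) = 550.0 / (17.0 − 5) = 550.0/12.0 = 45.833 mL/cmH2O.
τ = R × C = 10.0 × 0.04583 L/cmH2O = 0.4583 s.
Fraction remaining = e^(−Te/τ) = e^(−0.31/0.4583) = 0.5084.
Trapped volume = 550.0 × 0.5084 = 279.62 mL.

280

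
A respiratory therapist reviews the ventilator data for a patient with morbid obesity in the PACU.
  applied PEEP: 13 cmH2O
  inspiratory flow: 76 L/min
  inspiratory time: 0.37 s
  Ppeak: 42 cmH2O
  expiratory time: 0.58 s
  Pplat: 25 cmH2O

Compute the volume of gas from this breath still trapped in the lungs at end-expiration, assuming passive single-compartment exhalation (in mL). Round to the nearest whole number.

155

Flow: 76 L/min ÷ 60 = 1.2667 L/s.
Vt = flow × Ti = 1.2667 L/s × 0.37 s × 1000 mL/L = 468.68 mL.
R = (PIP − Pplat)/V̇ = (42 − 25) / 1.2667 = 17.0/1.2667 = 13.421 cmH2O·s/L.
C = Vt/(Pplat − PEEP) = 468.68 / (25 − 13) = 468.68/12.0 = 39.057 mL/cmH2O.
τ = R × C = 13.421 × 0.03906 L/cmH2O = 0.5242 s.
Fraction remaining = e^(−Te/τ) = e^(−0.58/0.5242) = 0.3307.
Trapped volume = 468.68 × 0.3307 = 154.99 mL.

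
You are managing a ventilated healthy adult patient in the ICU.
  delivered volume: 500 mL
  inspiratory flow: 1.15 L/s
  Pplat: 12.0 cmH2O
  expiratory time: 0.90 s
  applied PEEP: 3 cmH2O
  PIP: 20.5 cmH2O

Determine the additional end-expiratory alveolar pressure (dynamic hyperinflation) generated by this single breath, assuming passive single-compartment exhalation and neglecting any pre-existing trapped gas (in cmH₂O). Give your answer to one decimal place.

R = (PIP − Pplat)/V̇ = (20.5 − 12.0) / 1.15 = 8.5/1.15 = 7.391 cmH2O·s/L.
C = Vt/(Pplat − PEEP) = 500.0 / (12.0 − 3) = 500.0/9.0 = 55.556 mL/cmH2O.
τ = R × C = 7.391 × 0.05556 L/cmH2O = 0.4106 s.
Fraction remaining = e^(−Te/τ) = e^(−0.90/0.4106) = 0.1117; trapped volume = 500.0 × 0.1117 = 55.85 mL.
Additional alveolar pressure from trapping ≈ V_trapped / C = 55.85 / 55.556 = 1.005 cmH2O.

1.0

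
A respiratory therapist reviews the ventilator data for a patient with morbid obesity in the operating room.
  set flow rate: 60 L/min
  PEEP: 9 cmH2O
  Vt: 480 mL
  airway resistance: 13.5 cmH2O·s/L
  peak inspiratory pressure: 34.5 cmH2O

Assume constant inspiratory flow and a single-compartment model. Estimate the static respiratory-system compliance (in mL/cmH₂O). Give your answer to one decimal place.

40.0

Flow: 60 L/min ÷ 60 = 1 L/s.
Equation of motion (constant flow): PIP = Vt/C + R·V̇ + PEEP.
Vt/C = PIP − R·V̇ − PEEP = 34.5 − 13.5×1 − 9 = 34.5 − 13.5 − 9 = 12.0 cmH2O.
C = Vt / 12.0 = 480 / 12.0 = 40.0 mL/cmH2O.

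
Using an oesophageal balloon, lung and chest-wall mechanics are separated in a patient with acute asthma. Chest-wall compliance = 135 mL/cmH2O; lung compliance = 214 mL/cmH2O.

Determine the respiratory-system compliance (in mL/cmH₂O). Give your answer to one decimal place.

82.8

Lung and chest wall are elastances in series: 1/Crs = 1/CL + 1/Ccw.
1/Crs = 1/214 + 1/135 = 0.01208.
Crs = 82.781 mL/cmH2O.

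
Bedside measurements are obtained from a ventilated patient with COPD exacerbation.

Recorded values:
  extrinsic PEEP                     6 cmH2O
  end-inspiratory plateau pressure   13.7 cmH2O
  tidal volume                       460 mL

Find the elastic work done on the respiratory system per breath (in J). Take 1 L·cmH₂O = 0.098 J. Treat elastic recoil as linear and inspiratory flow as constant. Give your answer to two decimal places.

0.17

Elastic work ≈ ½ × (Pplat − PEEP) × Vt = 0.5 × (13.7 − 6) × 0.460 L = 0.5 × 7.7 × 0.460 = 1.771 L·cmH2O.
× 0.098 J/(L·cmH2O) → 0.1736 J.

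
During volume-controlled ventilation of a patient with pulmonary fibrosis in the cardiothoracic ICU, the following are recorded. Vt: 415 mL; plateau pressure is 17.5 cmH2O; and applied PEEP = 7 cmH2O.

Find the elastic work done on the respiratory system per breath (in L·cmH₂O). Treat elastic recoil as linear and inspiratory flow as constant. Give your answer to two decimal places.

2.18

Elastic work ≈ ½ × (Pplat − PEEP) × Vt = 0.5 × (17.5 − 7) × 0.415 L = 0.5 × 10.5 × 0.415 = 2.179 L·cmH2O.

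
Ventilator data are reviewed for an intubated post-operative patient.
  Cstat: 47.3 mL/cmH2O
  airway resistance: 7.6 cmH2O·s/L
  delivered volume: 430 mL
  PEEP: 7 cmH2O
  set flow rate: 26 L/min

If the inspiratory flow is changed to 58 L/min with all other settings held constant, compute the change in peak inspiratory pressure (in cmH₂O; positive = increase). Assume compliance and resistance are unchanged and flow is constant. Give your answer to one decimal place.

4.1

Flow: 26 L/min ÷ 60 = 0.4333 L/s.
New flow: 58 L/min ÷ 60 = 0.9667 L/s.
PIP = Vt/C + R·V̇ + PEEP (constant-flow equation of motion).
Only the resistive term changes: ΔPIP = R × ΔV̇ = 7.6 × (0.9667 − 0.4333) = 7.6 × 0.5334 = 4.054 cmH2O.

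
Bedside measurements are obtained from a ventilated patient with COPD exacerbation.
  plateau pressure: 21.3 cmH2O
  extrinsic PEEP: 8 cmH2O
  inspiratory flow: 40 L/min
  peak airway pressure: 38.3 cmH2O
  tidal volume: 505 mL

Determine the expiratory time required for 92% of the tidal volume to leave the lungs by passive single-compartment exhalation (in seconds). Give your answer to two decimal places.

2.45

Flow: 40 L/min ÷ 60 = 0.6667 L/s.
R = (PIP − Pplat)/V̇ = (38.3 − 21.3) / 0.6667 = 17.0/0.6667 = 25.499 cmH2O·s/L.
C = Vt/(Pplat − PEEP) = 505.0 / (21.3 − 8) = 505.0/13.3 = 37.97 mL/cmH2O.
τ = R × C = 25.499 × 0.03797 L/cmH2O = 0.9682 s.
t = −τ·ln(1 − 0.92) = −0.9682·ln(0.08) = 2.445 s.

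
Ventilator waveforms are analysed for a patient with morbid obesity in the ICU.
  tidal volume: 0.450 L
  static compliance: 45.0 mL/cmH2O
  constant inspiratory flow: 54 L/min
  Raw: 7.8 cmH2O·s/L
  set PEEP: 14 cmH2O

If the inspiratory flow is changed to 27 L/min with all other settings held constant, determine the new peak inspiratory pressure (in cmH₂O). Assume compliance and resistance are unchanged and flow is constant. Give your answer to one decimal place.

Flow: 54 L/min ÷ 60 = 0.9 L/s.
New flow: 27 L/min ÷ 60 = 0.45 L/s.
PIP = Vt/C + R·V̇ + PEEP (constant-flow equation of motion).
Only the resistive term changes: ΔPIP = R × ΔV̇ = 7.8 × (0.45 − 0.9) = 7.8 × -0.45 = -3.51 cmH2O.
Original PIP = 450/45.0 + 7.8×0.9 + 14 = 31.02 cmH2O; new PIP = 31.02 + (-3.51) = 27.51 cmH2O.

27.5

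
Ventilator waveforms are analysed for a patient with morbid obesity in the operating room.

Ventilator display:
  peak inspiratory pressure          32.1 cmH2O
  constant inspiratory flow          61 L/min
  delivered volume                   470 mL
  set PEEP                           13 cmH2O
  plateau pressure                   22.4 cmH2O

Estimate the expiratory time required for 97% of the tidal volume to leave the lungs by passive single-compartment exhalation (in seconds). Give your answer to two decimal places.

Flow: 61 L/min ÷ 60 = 1.0167 L/s.
R = (PIP − Pplat)/V̇ = (32.1 − 22.4) / 1.0167 = 9.7/1.0167 = 9.541 cmH2O·s/L.
C = Vt/(Pplat − PEEP) = 470.0 / (22.4 − 13) = 470.0/9.4 = 50.0 mL/cmH2O.
τ = R × C = 9.541 × 0.05 L/cmH2O = 0.4771 s.
t = −τ·ln(1 − 0.97) = −0.4771·ln(0.03) = 1.673 s.

1.67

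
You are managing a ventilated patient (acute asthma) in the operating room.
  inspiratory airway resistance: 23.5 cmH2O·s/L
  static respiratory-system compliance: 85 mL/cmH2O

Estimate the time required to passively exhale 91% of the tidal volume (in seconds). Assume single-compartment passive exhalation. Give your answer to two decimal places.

4.81

τ = R × C = 23.5 × 85 mL/cmH2O = 23.5 × 0.085 L/cmH2O = 1.998 s.
Exhaled fraction f = 1 − e^(−t/τ) → t = −τ·ln(1 − f) = −1.998·ln(0.09) = 4.811 s.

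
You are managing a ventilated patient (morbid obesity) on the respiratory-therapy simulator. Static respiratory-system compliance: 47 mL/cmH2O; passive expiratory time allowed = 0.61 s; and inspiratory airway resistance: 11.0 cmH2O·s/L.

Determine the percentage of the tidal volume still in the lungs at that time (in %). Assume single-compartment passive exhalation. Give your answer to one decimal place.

30.7

τ = R × C = 11.0 × 47 mL/cmH2O = 11.0 × 0.047 L/cmH2O = 0.517 s.
Passive exhalation: V(t)/V₀ = e^(−t/τ) = e^(−0.61/0.517) = 0.3073.
Fraction remaining = 0.3073 → 30.73%.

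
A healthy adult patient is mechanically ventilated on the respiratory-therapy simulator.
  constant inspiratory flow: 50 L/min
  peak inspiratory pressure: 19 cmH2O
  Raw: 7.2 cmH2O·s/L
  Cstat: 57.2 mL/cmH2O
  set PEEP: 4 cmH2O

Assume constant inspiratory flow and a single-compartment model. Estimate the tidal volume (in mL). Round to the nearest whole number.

515

Flow: 50 L/min ÷ 60 = 0.8333 L/s.
Equation of motion (constant flow): PIP = Vt/C + R·V̇ + PEEP.
Vt/C = PIP − R·V̇ − PEEP = 19 − 6.0 − 4 = 9.0 cmH2O.
Vt = C × 9.0 = 57.2 × 9.0 = 514.8 mL.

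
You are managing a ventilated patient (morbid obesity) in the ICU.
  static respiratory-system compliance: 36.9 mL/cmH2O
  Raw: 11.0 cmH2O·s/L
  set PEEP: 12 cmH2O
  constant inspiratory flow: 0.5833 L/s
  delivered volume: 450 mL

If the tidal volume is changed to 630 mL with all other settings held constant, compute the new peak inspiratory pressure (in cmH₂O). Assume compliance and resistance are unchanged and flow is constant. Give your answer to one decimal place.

35.5

PIP = Vt/C + R·V̇ + PEEP (constant-flow equation of motion).
Only the elastic term changes: ΔPIP = ΔVt / C = (630 − 450) / 36.9 = 4.878 cmH2O.
Original PIP = 450/36.9 + 11.0×0.5833 + 12 = 30.611 cmH2O; new PIP = 30.611 + (4.878) = 35.489 cmH2O.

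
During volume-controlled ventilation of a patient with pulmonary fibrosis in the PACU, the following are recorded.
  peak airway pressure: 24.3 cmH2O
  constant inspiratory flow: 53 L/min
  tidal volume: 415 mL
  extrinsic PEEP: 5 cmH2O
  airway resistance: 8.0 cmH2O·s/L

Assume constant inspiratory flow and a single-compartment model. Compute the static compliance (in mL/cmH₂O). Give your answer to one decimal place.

Flow: 53 L/min ÷ 60 = 0.8833 L/s.
Equation of motion (constant flow): PIP = Vt/C + R·V̇ + PEEP.
Vt/C = PIP − R·V̇ − PEEP = 24.3 − 8.0×0.8833 − 5 = 24.3 − 7.066 − 5 = 12.234 cmH2O.
C = Vt / 12.234 = 415 / 12.234 = 33.922 mL/cmH2O.

33.9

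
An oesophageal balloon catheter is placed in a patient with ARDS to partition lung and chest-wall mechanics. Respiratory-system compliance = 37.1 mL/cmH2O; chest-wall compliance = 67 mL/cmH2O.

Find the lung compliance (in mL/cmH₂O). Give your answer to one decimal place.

83.1

1/CL = 1/Crs − 1/Ccw.
1/CL = 1/37.1 − 1/67 = 0.01203.
CL = 83.126 mL/cmH2O.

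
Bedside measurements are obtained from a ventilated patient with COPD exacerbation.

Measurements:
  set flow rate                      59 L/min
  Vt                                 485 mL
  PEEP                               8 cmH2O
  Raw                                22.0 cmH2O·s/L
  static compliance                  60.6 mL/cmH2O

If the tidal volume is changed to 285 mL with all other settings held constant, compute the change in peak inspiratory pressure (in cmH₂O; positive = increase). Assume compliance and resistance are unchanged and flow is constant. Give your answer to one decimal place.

-3.3

PIP = Vt/C + R·V̇ + PEEP (constant-flow equation of motion).
Only the elastic term changes: ΔPIP = ΔVt / C = (285 − 485) / 60.6 = -3.3 cmH2O.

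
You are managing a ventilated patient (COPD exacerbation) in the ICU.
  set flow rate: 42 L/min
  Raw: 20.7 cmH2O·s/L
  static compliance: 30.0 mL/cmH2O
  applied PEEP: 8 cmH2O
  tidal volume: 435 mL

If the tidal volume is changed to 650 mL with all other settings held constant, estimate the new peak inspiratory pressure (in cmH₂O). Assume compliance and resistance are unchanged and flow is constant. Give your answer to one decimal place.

44.2

Flow: 42 L/min ÷ 60 = 0.7 L/s.
PIP = Vt/C + R·V̇ + PEEP (constant-flow equation of motion).
Only the elastic term changes: ΔPIP = ΔVt / C = (650 − 435) / 30.0 = 7.167 cmH2O.
Original PIP = 435/30.0 + 20.7×0.7 + 8 = 36.99 cmH2O; new PIP = 36.99 + (7.167) = 44.157 cmH2O.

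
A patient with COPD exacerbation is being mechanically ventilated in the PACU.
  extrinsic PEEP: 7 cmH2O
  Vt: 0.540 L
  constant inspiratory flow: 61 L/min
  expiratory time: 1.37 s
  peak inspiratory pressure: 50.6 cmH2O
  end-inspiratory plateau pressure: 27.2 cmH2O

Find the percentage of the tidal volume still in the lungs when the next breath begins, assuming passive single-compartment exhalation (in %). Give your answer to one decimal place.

10.8

Flow: 61 L/min ÷ 60 = 1.0167 L/s.
R = (PIP − Pplat)/V̇ = (50.6 − 27.2) / 1.0167 = 23.4/1.0167 = 23.016 cmH2O·s/L.
C = Vt/(Pplat − PEEP) = 540.0 / (27.2 − 7) = 540.0/20.2 = 26.733 mL/cmH2O.
τ = R × C = 23.016 × 0.02673 L/cmH2O = 0.6152 s.
Fraction remaining at end-expiration = e^(−Te/τ) = e^(−1.37/0.6152) = 0.1079 → 10.79%.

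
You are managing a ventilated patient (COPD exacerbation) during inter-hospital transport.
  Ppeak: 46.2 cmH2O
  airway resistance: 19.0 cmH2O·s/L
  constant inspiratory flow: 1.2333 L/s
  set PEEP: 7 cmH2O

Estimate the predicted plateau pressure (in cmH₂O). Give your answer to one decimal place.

Pplat = PIP − Raw × flow = 46.2 − 19.0 × 1.2333 = 46.2 − 23.433 = 22.767 cmH2O.

22.8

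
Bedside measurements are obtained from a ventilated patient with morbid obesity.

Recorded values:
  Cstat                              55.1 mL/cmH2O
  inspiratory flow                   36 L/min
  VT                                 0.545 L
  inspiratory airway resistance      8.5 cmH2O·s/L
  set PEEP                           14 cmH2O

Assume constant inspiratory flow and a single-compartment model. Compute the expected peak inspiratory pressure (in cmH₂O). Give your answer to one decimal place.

Flow: 36 L/min ÷ 60 = 0.6 L/s.
Equation of motion (constant flow): PIP = Vt/C + R·V̇ + PEEP.
PIP = 545/55.1 + 8.5×0.6 + 14 = 9.891 + 5.1 + 14 = 28.991 cmH2O.

29.0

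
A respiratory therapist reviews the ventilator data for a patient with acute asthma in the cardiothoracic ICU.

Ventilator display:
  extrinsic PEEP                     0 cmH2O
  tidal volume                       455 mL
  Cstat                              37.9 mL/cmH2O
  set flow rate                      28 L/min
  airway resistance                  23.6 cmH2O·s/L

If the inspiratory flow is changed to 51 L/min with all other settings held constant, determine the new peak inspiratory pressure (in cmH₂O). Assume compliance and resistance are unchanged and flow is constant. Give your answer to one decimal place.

Flow: 28 L/min ÷ 60 = 0.4667 L/s.
New flow: 51 L/min ÷ 60 = 0.85 L/s.
PIP = Vt/C + R·V̇ + PEEP (constant-flow equation of motion).
Only the resistive term changes: ΔPIP = R × ΔV̇ = 23.6 × (0.85 − 0.4667) = 23.6 × 0.3833 = 9.046 cmH2O.
Original PIP = 455/37.9 + 23.6×0.4667 + 0 = 23.019 cmH2O; new PIP = 23.019 + (9.046) = 32.065 cmH2O.

32.1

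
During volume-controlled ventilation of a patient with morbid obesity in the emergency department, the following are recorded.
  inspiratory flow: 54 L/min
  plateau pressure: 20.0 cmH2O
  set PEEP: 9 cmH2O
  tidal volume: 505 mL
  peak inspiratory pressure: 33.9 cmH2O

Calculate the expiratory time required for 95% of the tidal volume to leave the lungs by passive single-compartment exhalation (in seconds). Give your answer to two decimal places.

2.12

Flow: 54 L/min ÷ 60 = 0.9 L/s.
R = (PIP − Pplat)/V̇ = (33.9 − 20.0) / 0.9 = 13.9/0.9 = 15.444 cmH2O·s/L.
C = Vt/(Pplat − PEEP) = 505.0 / (20.0 − 9) = 505.0/11.0 = 45.909 mL/cmH2O.
τ = R × C = 15.444 × 0.04591 L/cmH2O = 0.709 s.
t = −τ·ln(1 − 0.95) = −0.709·ln(0.05) = 2.124 s.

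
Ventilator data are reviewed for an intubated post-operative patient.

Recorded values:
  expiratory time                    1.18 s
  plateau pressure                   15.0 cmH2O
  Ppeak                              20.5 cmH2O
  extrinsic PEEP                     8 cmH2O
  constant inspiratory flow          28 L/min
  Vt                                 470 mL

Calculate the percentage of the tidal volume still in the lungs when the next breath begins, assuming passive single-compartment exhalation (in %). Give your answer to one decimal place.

Flow: 28 L/min ÷ 60 = 0.4667 L/s.
R = (PIP − Pplat)/V̇ = (20.5 − 15.0) / 0.4667 = 5.5/0.4667 = 11.785 cmH2O·s/L.
C = Vt/(Pplat − PEEP) = 470.0 / (15.0 − 8) = 470.0/7.0 = 67.143 mL/cmH2O.
τ = R × C = 11.785 × 0.06714 L/cmH2O = 0.7912 s.
Fraction remaining at end-expiration = e^(−Te/τ) = e^(−1.18/0.7912) = 0.2251 → 22.51%.

22.5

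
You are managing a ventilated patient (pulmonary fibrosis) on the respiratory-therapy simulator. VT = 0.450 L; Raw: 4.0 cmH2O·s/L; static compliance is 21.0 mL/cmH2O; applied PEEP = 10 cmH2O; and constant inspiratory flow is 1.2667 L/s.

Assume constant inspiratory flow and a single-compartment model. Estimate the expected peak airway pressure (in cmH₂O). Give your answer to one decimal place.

Equation of motion (constant flow): PIP = Vt/C + R·V̇ + PEEP.
PIP = 450/21.0 + 4.0×1.2667 + 10 = 21.429 + 5.067 + 10 = 36.496 cmH2O.

36.5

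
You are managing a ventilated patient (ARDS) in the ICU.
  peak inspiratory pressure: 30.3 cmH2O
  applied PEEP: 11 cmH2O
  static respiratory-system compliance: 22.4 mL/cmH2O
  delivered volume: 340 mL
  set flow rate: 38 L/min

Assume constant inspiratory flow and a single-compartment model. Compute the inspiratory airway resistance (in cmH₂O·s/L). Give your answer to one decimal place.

Flow: 38 L/min ÷ 60 = 0.6333 L/s.
Equation of motion (constant flow): PIP = Vt/C + R·V̇ + PEEP.
R·V̇ = PIP − Vt/C − PEEP = 30.3 − 340/22.4 − 11 = 30.3 − 15.179 − 11 = 4.121 cmH2O.
R = 4.121 / 0.6333 = 6.507 cmH2O·s/L.

6.5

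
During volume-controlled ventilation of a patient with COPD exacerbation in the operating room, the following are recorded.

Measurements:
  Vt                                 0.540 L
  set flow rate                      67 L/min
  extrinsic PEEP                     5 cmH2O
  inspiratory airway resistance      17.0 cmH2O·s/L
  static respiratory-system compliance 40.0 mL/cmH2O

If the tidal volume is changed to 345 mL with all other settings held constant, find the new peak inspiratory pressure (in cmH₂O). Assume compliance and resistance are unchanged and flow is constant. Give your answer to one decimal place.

32.6

Flow: 67 L/min ÷ 60 = 1.1167 L/s.
PIP = Vt/C + R·V̇ + PEEP (constant-flow equation of motion).
Only the elastic term changes: ΔPIP = ΔVt / C = (345 − 540) / 40.0 = -4.875 cmH2O.
Original PIP = 540/40.0 + 17.0×1.1167 + 5 = 37.484 cmH2O; new PIP = 37.484 + (-4.875) = 32.609 cmH2O.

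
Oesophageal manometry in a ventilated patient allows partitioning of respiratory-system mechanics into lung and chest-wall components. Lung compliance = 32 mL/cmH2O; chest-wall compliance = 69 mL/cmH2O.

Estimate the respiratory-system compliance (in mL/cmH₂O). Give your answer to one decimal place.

21.9

Lung and chest wall are elastances in series: 1/Crs = 1/CL + 1/Ccw.
1/Crs = 1/32 + 1/69 = 0.04574.
Crs = 21.863 mL/cmH2O.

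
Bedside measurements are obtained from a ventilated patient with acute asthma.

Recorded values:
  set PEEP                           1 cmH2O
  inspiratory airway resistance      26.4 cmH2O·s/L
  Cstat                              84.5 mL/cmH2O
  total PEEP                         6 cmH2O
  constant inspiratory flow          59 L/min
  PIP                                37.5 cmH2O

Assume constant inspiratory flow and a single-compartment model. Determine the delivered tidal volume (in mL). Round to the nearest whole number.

468

Flow: 59 L/min ÷ 60 = 0.9833 L/s.
Total PEEP = 6 cmH2O (set 1 + intrinsic 5); this is the baseline alveolar pressure.
Equation of motion (constant flow): PIP = Vt/C + R·V̇ + PEEP.
Vt/C = PIP − R·V̇ − PEEP = 37.5 − 25.959 − 6 = 5.541 cmH2O.
Vt = C × 5.541 = 84.5 × 5.541 = 468.21 mL.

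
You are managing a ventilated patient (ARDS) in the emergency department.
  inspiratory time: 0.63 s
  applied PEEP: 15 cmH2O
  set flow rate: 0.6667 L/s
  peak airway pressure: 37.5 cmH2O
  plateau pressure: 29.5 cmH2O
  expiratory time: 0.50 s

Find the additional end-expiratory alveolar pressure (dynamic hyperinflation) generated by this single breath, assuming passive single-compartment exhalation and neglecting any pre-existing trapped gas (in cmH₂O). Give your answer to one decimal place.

3.4

Vt = flow × Ti = 0.6667 L/s × 0.63 s × 1000 mL/L = 420.02 mL.
R = (PIP − Pplat)/V̇ = (37.5 − 29.5) / 0.6667 = 8.0/0.6667 = 11.999 cmH2O·s/L.
C = Vt/(Pplat − PEEP) = 420.02 / (29.5 − 15) = 420.02/14.5 = 28.967 mL/cmH2O.
τ = R × C = 11.999 × 0.02897 L/cmH2O = 0.3476 s.
Fraction remaining = e^(−Te/τ) = e^(−0.50/0.3476) = 0.2373; trapped volume = 420.02 × 0.2373 = 99.671 mL.
Additional alveolar pressure from trapping ≈ V_trapped / C = 99.671 / 28.967 = 3.441 cmH2O.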